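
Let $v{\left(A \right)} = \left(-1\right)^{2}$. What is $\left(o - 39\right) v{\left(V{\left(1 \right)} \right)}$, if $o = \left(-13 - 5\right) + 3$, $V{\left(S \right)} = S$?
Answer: $-54$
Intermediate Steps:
$o = -15$ ($o = -18 + 3 = -15$)
$v{\left(A \right)} = 1$
$\left(o - 39\right) v{\left(V{\left(1 \right)} \right)} = \left(-15 - 39\right) 1 = \left(-54\right) 1 = -54$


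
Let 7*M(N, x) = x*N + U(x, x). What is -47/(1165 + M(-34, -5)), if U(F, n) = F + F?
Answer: -329/8315 ≈ -0.039567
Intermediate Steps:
U(F, n) = 2*F
M(N, x) = 2*x/7 + N*x/7 (M(N, x) = (x*N + 2*x)/7 = (N*x + 2*x)/7 = (2*x + N*x)/7 = 2*x/7 + N*x/7)
-47/(1165 + M(-34, -5)) = -47/(1165 + (⅐)*(-5)*(2 - 34)) = -47/(1165 + (⅐)*(-5)*(-32)) = -47/(1165 + 160/7) = -47/8315/7 = -47*7/8315 = -329/8315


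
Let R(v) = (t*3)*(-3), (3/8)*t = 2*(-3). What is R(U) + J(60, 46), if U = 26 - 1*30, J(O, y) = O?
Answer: 204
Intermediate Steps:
t = -16 (t = 8*(2*(-3))/3 = (8/3)*(-6) = -16)
U = -4 (U = 26 - 30 = -4)
R(v) = 144 (R(v) = -16*3*(-3) = -48*(-3) = 144)
R(U) + J(60, 46) = 144 + 60 = 204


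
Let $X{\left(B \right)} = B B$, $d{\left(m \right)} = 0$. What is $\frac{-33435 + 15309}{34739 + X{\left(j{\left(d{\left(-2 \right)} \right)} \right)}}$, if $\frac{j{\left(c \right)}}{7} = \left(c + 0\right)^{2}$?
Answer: $- \frac{18126}{34739} \approx -0.52178$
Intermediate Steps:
$j{\left(c \right)} = 7 c^{2}$ ($j{\left(c \right)} = 7 \left(c + 0\right)^{2} = 7 c^{2}$)
$X{\left(B \right)} = B^{2}$
$\frac{-33435 + 15309}{34739 + X{\left(j{\left(d{\left(-2 \right)} \right)} \right)}} = \frac{-33435 + 15309}{34739 + \left(7 \cdot 0^{2}\right)^{2}} = - \frac{18126}{34739 + \left(7 \cdot 0\right)^{2}} = - \frac{18126}{34739 + 0^{2}} = - \frac{18126}{34739 + 0} = - \frac{18126}{34739}$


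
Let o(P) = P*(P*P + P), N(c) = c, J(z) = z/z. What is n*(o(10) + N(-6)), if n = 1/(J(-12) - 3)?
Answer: -547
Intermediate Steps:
J(z) = 1
n = -1/2 (n = 1/(1 - 3) = 1/(-2) = -1/2 ≈ -0.50000)
o(P) = P*(P + P**2) (o(P) = P*(P**2 + P) = P*(P + P**2))
n*(o(10) + N(-6)) = -(10**2*(1 + 10) - 6)/2 = -(100*11 - 6)/2 = -(1100 - 6)/2 = -1/2*1094 = -547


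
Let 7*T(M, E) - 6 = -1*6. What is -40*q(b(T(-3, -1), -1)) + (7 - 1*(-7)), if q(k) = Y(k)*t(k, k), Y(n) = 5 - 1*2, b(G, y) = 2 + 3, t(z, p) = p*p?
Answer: -2986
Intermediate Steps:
T(M, E) = 0 (T(M, E) = 6/7 + (-1*6)/7 = 6/7 + (⅐)*(-6) = 6/7 - 6/7 = 0)
t(z, p) = p²
b(G, y) = 5
Y(n) = 3 (Y(n) = 5 - 2 = 3)
q(k) = 3*k²
-40*q(b(T(-3, -1), -1)) + (7 - 1*(-7)) = -120*5² + (7 - 1*(-7)) = -120*25 + (7 + 7) = -40*75 + 14 = -3000 + 14 = -2986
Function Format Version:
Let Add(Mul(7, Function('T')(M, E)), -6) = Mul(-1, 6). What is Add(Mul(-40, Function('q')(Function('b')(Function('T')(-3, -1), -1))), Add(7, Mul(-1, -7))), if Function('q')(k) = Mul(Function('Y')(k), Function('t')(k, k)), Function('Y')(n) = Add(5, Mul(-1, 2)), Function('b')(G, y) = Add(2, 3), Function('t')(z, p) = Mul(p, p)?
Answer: -2986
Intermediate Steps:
Function('T')(M, E) = 0 (Function('T')(M, E) = Add(Rational(6, 7), Mul(Rational(1, 7), Mul(-1, 6))) = Add(Rational(6, 7), Mul(Rational(1, 7), -6)) = Add(Rational(6, 7), Rational(-6, 7)) = 0)
Function('t')(z, p) = Pow(p, 2)
Function('b')(G, y) = 5
Function('Y')(n) = 3 (Function('Y')(n) = Add(5, -2) = 3)
Function('q')(k) = Mul(3, Pow(k, 2))
Add(Mul(-40, Function('q')(Function('b')(Function('T')(-3, -1), -1))), Add(7, Mul(-1, -7))) = Add(Mul(-40, Mul(3, Pow(5, 2))), Add(7, Mul(-1, -7))) = Add(Mul(-40, Mul(3, 25)), Add(7, 7)) = Add(Mul(-40, 75), 14) = Add(-3000, 14) = -2986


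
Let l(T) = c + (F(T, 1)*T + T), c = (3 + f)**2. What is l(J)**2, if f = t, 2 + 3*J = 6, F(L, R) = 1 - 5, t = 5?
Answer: 3600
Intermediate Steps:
F(L, R) = -4
J = 4/3 (J = -2/3 + (1/3)*6 = -2/3 + 2 = 4/3 ≈ 1.3333)
f = 5
c = 64 (c = (3 + 5)**2 = 8**2 = 64)
l(T) = 64 - 3*T (l(T) = 64 + (-4*T + T) = 64 - 3*T)
l(J)**2 = (64 - 3*4/3)**2 = (64 - 4)**2 = 60**2 = 3600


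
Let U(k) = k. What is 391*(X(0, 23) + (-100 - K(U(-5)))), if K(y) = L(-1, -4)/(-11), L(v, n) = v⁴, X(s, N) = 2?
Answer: -421107/11 ≈ -38282.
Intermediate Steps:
K(y) = -1/11 (K(y) = (-1)⁴/(-11) = 1*(-1/11) = -1/11)
391*(X(0, 23) + (-100 - K(U(-5)))) = 391*(2 + (-100 - 1*(-1/11))) = 391*(2 + (-100 + 1/11)) = 391*(2 - 1099/11) = 391*(-1077/11) = -421107/11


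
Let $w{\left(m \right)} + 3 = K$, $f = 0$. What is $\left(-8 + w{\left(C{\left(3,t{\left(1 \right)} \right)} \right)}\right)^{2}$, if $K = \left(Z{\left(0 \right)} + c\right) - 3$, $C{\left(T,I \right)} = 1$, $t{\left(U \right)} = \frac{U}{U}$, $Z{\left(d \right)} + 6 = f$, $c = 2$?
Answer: $324$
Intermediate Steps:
$Z{\left(d \right)} = -6$ ($Z{\left(d \right)} = -6 + 0 = -6$)
$t{\left(U \right)} = 1$
$K = -7$ ($K = \left(-6 + 2\right) - 3 = -4 - 3 = -7$)
$w{\left(m \right)} = -10$ ($w{\left(m \right)} = -3 - 7 = -10$)
$\left(-8 + w{\left(C{\left(3,t{\left(1 \right)} \right)} \right)}\right)^{2} = \left(-8 - 10\right)^{2} = \left(-18\right)^{2} = 324$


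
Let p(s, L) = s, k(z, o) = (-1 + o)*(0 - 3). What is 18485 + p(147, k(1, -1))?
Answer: 18632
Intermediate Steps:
k(z, o) = 3 - 3*o (k(z, o) = (-1 + o)*(-3) = 3 - 3*o)
18485 + p(147, k(1, -1)) = 18485 + 147 = 18632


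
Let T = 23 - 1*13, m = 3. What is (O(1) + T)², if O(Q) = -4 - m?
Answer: 9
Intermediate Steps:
O(Q) = -7 (O(Q) = -4 - 1*3 = -4 - 3 = -7)
T = 10 (T = 23 - 13 = 10)
(O(1) + T)² = (-7 + 10)² = 3² = 9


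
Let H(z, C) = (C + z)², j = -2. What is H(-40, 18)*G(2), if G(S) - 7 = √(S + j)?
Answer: 3388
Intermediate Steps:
G(S) = 7 + √(-2 + S) (G(S) = 7 + √(S - 2) = 7 + √(-2 + S))
H(-40, 18)*G(2) = (18 - 40)²*(7 + √(-2 + 2)) = (-22)²*(7 + √0) = 484*(7 + 0) = 484*7 = 3388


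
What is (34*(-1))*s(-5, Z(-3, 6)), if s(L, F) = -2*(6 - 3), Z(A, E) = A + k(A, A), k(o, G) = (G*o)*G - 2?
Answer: 204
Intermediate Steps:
k(o, G) = -2 + o*G² (k(o, G) = o*G² - 2 = -2 + o*G²)
Z(A, E) = -2 + A + A³ (Z(A, E) = A + (-2 + A*A²) = A + (-2 + A³) = -2 + A + A³)
s(L, F) = -6 (s(L, F) = -2*3 = -6)
(34*(-1))*s(-5, Z(-3, 6)) = (34*(-1))*(-6) = -34*(-6) = 204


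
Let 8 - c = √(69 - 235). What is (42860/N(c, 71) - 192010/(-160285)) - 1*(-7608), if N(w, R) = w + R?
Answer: 1671390146186/205389199 + 42860*I*√166/6407 ≈ 8137.7 + 86.189*I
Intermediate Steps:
c = 8 - I*√166 (c = 8 - √(69 - 235) = 8 - √(-166) = 8 - I*√166 ≈ 8.0 - 12.884*I)
N(w, R) = R + w
(42860/N(c, 71) - 192010/(-160285)) - 1*(-7608) = (42860/(71 + (8 - I*√166)) - 192010/(-160285)) - 1*(-7608) = (42860/(79 - I*√166) - 192010*(-1/160285)) + 7608 = (42860/(79 - I*√166) + 38402/32057) + 7608 = (38402/32057 + 42860/(79 - I*√166)) + 7608 = 243928058/32057 + 42860/(79 - I*√166)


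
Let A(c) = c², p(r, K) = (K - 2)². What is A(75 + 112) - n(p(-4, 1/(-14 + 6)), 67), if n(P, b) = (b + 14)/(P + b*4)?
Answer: 609889145/17441 ≈ 34969.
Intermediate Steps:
p(r, K) = (-2 + K)²
n(P, b) = (14 + b)/(P + 4*b)
A(75 + 112) - n(p(-4, 1/(-14 + 6)), 67) = (75 + 112)² - (14 + 67)/((-2 + 1/(-14 + 6))² + 4*67) = 187² - 81/((-2 + 1/(-8))² + 268) = 34969 - 81/((-2 - ⅛)² + 268) = 34969 - 81/((-17/8)² + 268) = 34969 - 81/(289/64 + 268) = 34969 - 81/17441/64 = 34969 - 64*81/17441 = 34969 - 1*5184/17441 = 34969 - 5184/17441 = 609889145/17441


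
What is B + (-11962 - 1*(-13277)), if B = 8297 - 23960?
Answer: -14348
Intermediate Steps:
B = -15663
B + (-11962 - 1*(-13277)) = -15663 + (-11962 - 1*(-13277)) = -15663 + (-11962 + 13277) = -15663 + 1315 = -14348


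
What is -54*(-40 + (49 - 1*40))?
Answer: 1674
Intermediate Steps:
-54*(-40 + (49 - 1*40)) = -54*(-40 + (49 - 40)) = -54*(-40 + 9) = -54*(-31) = 1674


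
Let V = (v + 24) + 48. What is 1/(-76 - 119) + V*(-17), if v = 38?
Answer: -364651/195 ≈ -1870.0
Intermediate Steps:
V = 110 (V = (38 + 24) + 48 = 62 + 48 = 110)
1/(-76 - 119) + V*(-17) = 1/(-76 - 119) + 110*(-17) = 1/(-195) - 1870 = -1/195 - 1870 = -364651/195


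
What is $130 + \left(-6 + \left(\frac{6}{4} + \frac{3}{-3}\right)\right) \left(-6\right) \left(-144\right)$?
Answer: $-4622$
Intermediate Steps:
$130 + \left(-6 + \left(\frac{6}{4} + \frac{3}{-3}\right)\right) \left(-6\right) \left(-144\right) = 130 + \left(-6 + \left(6 \cdot \frac{1}{4} + 3 \left(- \frac{1}{3}\right)\right)\right) \left(-6\right) \left(-144\right) = 130 + \left(-6 + \left(\frac{3}{2} - 1\right)\right) \left(-6\right) \left(-144\right) = 130 + \left(-6 + \frac{1}{2}\right) \left(-6\right) \left(-144\right) = 130 + \left(- \frac{11}{2}\right) \left(-6\right) \left(-144\right) = 130 + 33 \left(-144\right) = 130 - 4752 = -4622$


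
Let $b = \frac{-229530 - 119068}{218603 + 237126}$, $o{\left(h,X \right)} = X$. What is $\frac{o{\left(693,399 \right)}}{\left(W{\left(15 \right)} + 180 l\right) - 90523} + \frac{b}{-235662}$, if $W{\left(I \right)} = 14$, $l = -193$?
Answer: $- \frac{21404071740350}{6725746526820951} \approx -0.0031824$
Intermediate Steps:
$b = - \frac{348598}{455729} \approx -0.76492$
$\frac{o{\left(693,399 \right)}}{\left(W{\left(15 \right)} + 180 l\right) - 90523} + \frac{b}{-235662} = \frac{399}{\left(14 + 180 \left(-193\right)\right) - 90523} - \frac{348598}{455729 \left(-235662\right)} = \frac{399}{\left(14 - 34740\right) - 90523} - - \frac{174299}{53699003799} = \frac{399}{-34726 - 90523} + \frac{174299}{53699003799} = \frac{399}{-125249} + \frac{174299}{53699003799} = 399 \left(- \frac{1}{125249}\right) + \frac{174299}{53699003799} = - \frac{399}{125249} + \frac{174299}{53699003799} = - \frac{21404071740350}{6725746526820951}$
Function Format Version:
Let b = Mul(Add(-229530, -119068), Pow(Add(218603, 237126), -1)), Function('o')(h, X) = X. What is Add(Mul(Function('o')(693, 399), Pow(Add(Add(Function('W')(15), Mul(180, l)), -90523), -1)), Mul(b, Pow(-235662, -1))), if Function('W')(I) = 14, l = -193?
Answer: Rational(-21404071740350, 6725746526820951) ≈ -0.0031824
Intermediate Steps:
b = Rational(-348598, 455729) (b = Mul(-348598, Pow(455729, -1)) = Mul(-348598, Rational(1, 455729)) = Rational(-348598, 455729) ≈ -0.76492)
Add(Mul(Function('o')(693, 399), Pow(Add(Add(Function('W')(15), Mul(180, l)), -90523), -1)), Mul(b, Pow(-235662, -1))) = Add(Mul(399, Pow(Add(Add(14, Mul(180, -193)), -90523), -1)), Mul(Rational(-348598, 455729), Pow(-235662, -1))) = Add(Mul(399, Pow(Add(Add(14, -34740), -90523), -1)), Mul(Rational(-348598, 455729), Rational(-1, 235662))) = Add(Mul(399, Pow(Add(-34726, -90523), -1)), Rational(174299, 53699003799)) = Add(Mul(399, Pow(-125249, -1)), Rational(174299, 53699003799)) = Add(Mul(399, Rational(-1, 125249)), Rational(174299, 53699003799)) = Add(Rational(-399, 125249), Rational(174299, 53699003799)) = Rational(-21404071740350, 6725746526820951)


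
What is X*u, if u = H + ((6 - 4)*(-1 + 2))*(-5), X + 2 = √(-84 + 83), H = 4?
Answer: 12 - 6*I ≈ 12.0 - 6.0*I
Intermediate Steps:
X = -2 + I (X = -2 + √(-84 + 83) = -2 + √(-1) = -2 + I ≈ -2.0 + 1.0*I)
u = -6 (u = 4 + ((6 - 4)*(-1 + 2))*(-5) = 4 + (2*1)*(-5) = 4 + 2*(-5) = 4 - 10 = -6)
X*u = (-2 + I)*(-6) = 12 - 6*I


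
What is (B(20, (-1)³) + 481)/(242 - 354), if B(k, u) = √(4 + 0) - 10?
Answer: -473/112 ≈ -4.2232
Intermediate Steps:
B(k, u) = -8 (B(k, u) = √4 - 10 = 2 - 10 = -8)
(B(20, (-1)³) + 481)/(242 - 354) = (-8 + 481)/(242 - 354) = 473/(-112) = 473*(-1/112) = -473/112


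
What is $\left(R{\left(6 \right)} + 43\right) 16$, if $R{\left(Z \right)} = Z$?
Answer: $784$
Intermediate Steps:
$\left(R{\left(6 \right)} + 43\right) 16 = \left(6 + 43\right) 16 = 49 \cdot 16 = 784$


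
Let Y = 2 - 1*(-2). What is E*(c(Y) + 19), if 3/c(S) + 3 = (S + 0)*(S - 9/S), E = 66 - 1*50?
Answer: 316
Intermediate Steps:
E = 16 (E = 66 - 50 = 16)
Y = 4 (Y = 2 + 2 = 4)
c(S) = 3/(-3 + S*(S - 9/S)) (c(S) = 3/(-3 + (S + 0)*(S - 9/S)) = 3/(-3 + S*(S - 9/S)))
E*(c(Y) + 19) = 16*(3/(-12 + 4²) + 19) = 16*(3/(-12 + 16) + 19) = 16*(3/4 + 19) = 16*(3*(¼) + 19) = 16*(¾ + 19) = 16*(79/4) = 316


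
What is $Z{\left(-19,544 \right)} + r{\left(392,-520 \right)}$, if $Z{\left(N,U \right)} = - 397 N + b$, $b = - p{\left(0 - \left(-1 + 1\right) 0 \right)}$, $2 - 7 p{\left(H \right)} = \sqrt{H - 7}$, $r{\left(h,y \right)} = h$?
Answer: $\frac{55543}{7} + \frac{i \sqrt{7}}{7} \approx 7934.7 + 0.37796 i$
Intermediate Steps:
$p{\left(H \right)} = \frac{2}{7} - \frac{\sqrt{-7 + H}}{7}$ ($p{\left(H \right)} = \frac{2}{7} - \frac{\sqrt{H - 7}}{7} = \frac{2}{7} - \frac{\sqrt{-7 + H}}{7}$)
$b = - \frac{2}{7} + \frac{i \sqrt{7}}{7}$ ($b = - (\frac{2}{7} - \frac{\sqrt{-7 + \left(0 - \left(-1 + 1\right) 0\right)}}{7}) = - (\frac{2}{7} - \frac{\sqrt{-7 + \left(0 - 0 \cdot 0\right)}}{7}) = - (\frac{2}{7} - \frac{\sqrt{-7 + \left(0 - 0\right)}}{7}) = - (\frac{2}{7} - \frac{\sqrt{-7 + \left(0 + 0\right)}}{7}) = - (\frac{2}{7} - \frac{\sqrt{-7 + 0}}{7}) = - (\frac{2}{7} - \frac{\sqrt{-7}}{7}) = - (\frac{2}{7} - \frac{i \sqrt{7}}{7}) = - \frac{2}{7} + \frac{i \sqrt{7}}{7} \approx -0.28571 + 0.37796 i$)
$Z{\left(N,U \right)} = - \frac{2}{7} - 397 N + \frac{i \sqrt{7}}{7}$ ($Z{\left(N,U \right)} = - 397 N - \left(\frac{2}{7} - \frac{i \sqrt{7}}{7}\right) = - \frac{2}{7} - 397 N + \frac{i \sqrt{7}}{7}$)
$Z{\left(-19,544 \right)} + r{\left(392,-520 \right)} = \left(- \frac{2}{7} - -7543 + \frac{i \sqrt{7}}{7}\right) + 392 = \left(- \frac{2}{7} + 7543 + \frac{i \sqrt{7}}{7}\right) + 392 = \left(\frac{52799}{7} + \frac{i \sqrt{7}}{7}\right) + 392 = \frac{55543}{7} + \frac{i \sqrt{7}}{7}$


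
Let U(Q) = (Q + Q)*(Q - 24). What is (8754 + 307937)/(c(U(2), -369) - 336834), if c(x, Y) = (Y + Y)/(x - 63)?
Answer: -47820341/50861196 ≈ -0.94021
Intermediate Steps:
U(Q) = 2*Q*(-24 + Q) (U(Q) = (2*Q)*(-24 + Q) = 2*Q*(-24 + Q))
c(x, Y) = 2*Y/(-63 + x) (c(x, Y) = (2*Y)/(-63 + x) = 2*Y/(-63 + x))
(8754 + 307937)/(c(U(2), -369) - 336834) = (8754 + 307937)/(2*(-369)/(-63 + 2*2*(-24 + 2)) - 336834) = 316691/(2*(-369)/(-63 + 2*2*(-22)) - 336834) = 316691/(2*(-369)/(-63 - 88) - 336834) = 316691/(2*(-369)/(-151) - 336834) = 316691/(2*(-369)*(-1/151) - 336834) = 316691/(738/151 - 336834) = 316691/(-50861196/151) = 316691*(-151/50861196) = -47820341/50861196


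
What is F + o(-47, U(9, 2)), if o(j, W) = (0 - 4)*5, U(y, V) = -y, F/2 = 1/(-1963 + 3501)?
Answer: -15379/769 ≈ -19.999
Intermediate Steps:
F = 1/769 (F = 2/(-1963 + 3501) = 2/1538 = 2*(1/1538) = 1/769 ≈ 0.0013004)
o(j, W) = -20 (o(j, W) = -4*5 = -20)
F + o(-47, U(9, 2)) = 1/769 - 20 = -15379/769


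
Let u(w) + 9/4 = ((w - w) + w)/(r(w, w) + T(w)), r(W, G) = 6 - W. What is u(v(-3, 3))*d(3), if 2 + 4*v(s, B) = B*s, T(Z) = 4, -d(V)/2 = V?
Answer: 503/34 ≈ 14.794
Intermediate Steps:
d(V) = -2*V
v(s, B) = -½ + B*s/4 (v(s, B) = -½ + (B*s)/4 = -½ + B*s/4)
u(w) = -9/4 + w/(10 - w) (u(w) = -9/4 + ((w - w) + w)/((6 - w) + 4) = -9/4 + (0 + w)/(10 - w) = -9/4 + w/(10 - w))
u(v(-3, 3))*d(3) = ((90 - 13*(-½ + (¼)*3*(-3)))/(4*(-10 + (-½ + (¼)*3*(-3)))))*(-2*3) = ((90 - 13*(-½ - 9/4))/(4*(-10 + (-½ - 9/4))))*(-6) = ((90 - 13*(-11/4))/(4*(-10 - 11/4)))*(-6) = ((90 + 143/4)/(4*(-51/4)))*(-6) = ((¼)*(-4/51)*(503/4))*(-6) = -503/204*(-6) = 503/34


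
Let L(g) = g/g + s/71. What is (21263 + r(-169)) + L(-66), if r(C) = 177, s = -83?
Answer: 1522228/71 ≈ 21440.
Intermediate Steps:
L(g) = -12/71 (L(g) = g/g - 83/71 = 1 - 83*1/71 = 1 - 83/71 = -12/71)
(21263 + r(-169)) + L(-66) = (21263 + 177) - 12/71 = 21440 - 12/71 = 1522228/71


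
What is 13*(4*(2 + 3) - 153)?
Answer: -1729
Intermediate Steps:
13*(4*(2 + 3) - 153) = 13*(4*5 - 153) = 13*(20 - 153) = 13*(-133) = -1729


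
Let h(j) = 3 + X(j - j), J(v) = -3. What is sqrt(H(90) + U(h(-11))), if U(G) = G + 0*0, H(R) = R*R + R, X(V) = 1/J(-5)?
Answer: sqrt(73734)/3 ≈ 90.513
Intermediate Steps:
X(V) = -1/3 (X(V) = 1/(-3) = -1/3)
H(R) = R + R**2 (H(R) = R**2 + R = R + R**2)
h(j) = 8/3 (h(j) = 3 - 1/3 = 8/3)
U(G) = G (U(G) = G + 0 = G)
sqrt(H(90) + U(h(-11))) = sqrt(90*(1 + 90) + 8/3) = sqrt(90*91 + 8/3) = sqrt(8190 + 8/3) = sqrt(24578/3) = sqrt(73734)/3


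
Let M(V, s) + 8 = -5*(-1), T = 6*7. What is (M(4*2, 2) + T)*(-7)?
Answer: -273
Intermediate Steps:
T = 42
M(V, s) = -3 (M(V, s) = -8 - 5*(-1) = -8 + 5 = -3)
(M(4*2, 2) + T)*(-7) = (-3 + 42)*(-7) = 39*(-7) = -273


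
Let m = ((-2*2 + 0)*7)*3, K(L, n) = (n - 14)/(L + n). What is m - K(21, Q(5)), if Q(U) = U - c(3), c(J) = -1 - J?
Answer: -503/6 ≈ -83.833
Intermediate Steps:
Q(U) = 4 + U (Q(U) = U - (-1 - 1*3) = U - (-1 - 3) = U - 1*(-4) = U + 4 = 4 + U)
K(L, n) = (-14 + n)/(L + n)
m = -84 (m = ((-4 + 0)*7)*3 = -4*7*3 = -28*3 = -84)
m - K(21, Q(5)) = -84 - (-14 + (4 + 5))/(21 + (4 + 5)) = -84 - (-14 + 9)/(21 + 9) = -84 - (-5)/30 = -84 - 1*(-1/6) = -84 + 1/6 = -503/6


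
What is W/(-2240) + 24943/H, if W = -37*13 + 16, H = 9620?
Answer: 3017281/1077440 ≈ 2.8004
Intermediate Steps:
W = -465 (W = -481 + 16 = -465)
W/(-2240) + 24943/H = -465/(-2240) + 24943/9620 = -465*(-1/2240) + 24943*(1/9620) = 93/448 + 24943/9620 = 3017281/1077440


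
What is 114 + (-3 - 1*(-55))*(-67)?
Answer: -3370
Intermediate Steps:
114 + (-3 - 1*(-55))*(-67) = 114 + (-3 + 55)*(-67) = 114 + 52*(-67) = 114 - 3484 = -3370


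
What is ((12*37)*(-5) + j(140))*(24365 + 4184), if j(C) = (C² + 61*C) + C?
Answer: 743986940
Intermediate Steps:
j(C) = C² + 62*C
((12*37)*(-5) + j(140))*(24365 + 4184) = ((12*37)*(-5) + 140*(62 + 140))*(24365 + 4184) = (444*(-5) + 140*202)*28549 = (-2220 + 28280)*28549 = 26060*28549 = 743986940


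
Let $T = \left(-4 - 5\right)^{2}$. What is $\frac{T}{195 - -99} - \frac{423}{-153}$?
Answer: $\frac{5065}{1666} \approx 3.0402$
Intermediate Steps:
$T = 81$ ($T = \left(-9\right)^{2} = 81$)
$\frac{T}{195 - -99} - \frac{423}{-153} = \frac{81}{195 - -99} - \frac{423}{-153} = \frac{81}{195 + 99} - - \frac{47}{17} = \frac{81}{294} + \frac{47}{17} = 81 \cdot \frac{1}{294} + \frac{47}{17} = \frac{27}{98} + \frac{47}{17} = \frac{5065}{1666}$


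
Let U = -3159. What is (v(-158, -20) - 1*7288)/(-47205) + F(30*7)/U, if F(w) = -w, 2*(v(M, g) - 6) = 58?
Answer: 1215751/5522985 ≈ 0.22013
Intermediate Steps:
v(M, g) = 35 (v(M, g) = 6 + (1/2)*58 = 6 + 29 = 35)
(v(-158, -20) - 1*7288)/(-47205) + F(30*7)/U = (35 - 1*7288)/(-47205) - 30*7/(-3159) = (35 - 7288)*(-1/47205) - 1*210*(-1/3159) = -7253*(-1/47205) - 210*(-1/3159) = 7253/47205 + 70/1053 = 1215751/5522985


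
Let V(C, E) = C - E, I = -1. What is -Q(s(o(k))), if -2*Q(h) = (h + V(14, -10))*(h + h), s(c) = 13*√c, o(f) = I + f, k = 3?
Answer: 338 + 312*√2 ≈ 779.23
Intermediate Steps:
o(f) = -1 + f
Q(h) = -h*(24 + h) (Q(h) = -(h + (14 - 1*(-10)))*(h + h)/2 = -(h + (14 + 10))*2*h/2 = -(h + 24)*2*h/2 = -(24 + h)*2*h/2 = -h*(24 + h))
-Q(s(o(k))) = -(-1)*13*√(-1 + 3)*(24 + 13*√(-1 + 3)) = -(-1)*13*√2*(24 + 13*√2) = -(-13)*√2*(24 + 13*√2) = 13*√2*(24 + 13*√2)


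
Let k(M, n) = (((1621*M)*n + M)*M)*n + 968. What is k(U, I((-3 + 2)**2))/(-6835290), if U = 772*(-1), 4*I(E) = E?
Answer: -60530593/6835290 ≈ -8.8556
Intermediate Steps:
I(E) = E/4
U = -772
k(M, n) = 968 + M*n*(M + 1621*M*n) (k(M, n) = ((1621*M*n + M)*M)*n + 968 = ((M + 1621*M*n)*M)*n + 968 = (M*(M + 1621*M*n))*n + 968 = M*n*(M + 1621*M*n) + 968 = 968 + M*n*(M + 1621*M*n))
k(U, I((-3 + 2)**2))/(-6835290) = (968 + ((-3 + 2)**2/4)*(-772)**2 + 1621*(-772)**2*((-3 + 2)**2/4)**2)/(-6835290) = (968 + ((1/4)*(-1)**2)*595984 + 1621*595984*((1/4)*(-1)**2)**2)*(-1/6835290) = (968 + ((1/4)*1)*595984 + 1621*595984*((1/4)*1)**2)*(-1/6835290) = (968 + (1/4)*595984 + 1621*595984*(1/4)**2)*(-1/6835290) = (968 + 148996 + 1621*595984*(1/16))*(-1/6835290) = (968 + 148996 + 60380629)*(-1/6835290) = 60530593*(-1/6835290) = -60530593/6835290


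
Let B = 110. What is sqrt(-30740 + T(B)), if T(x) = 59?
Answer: 3*I*sqrt(3409) ≈ 175.16*I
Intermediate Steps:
sqrt(-30740 + T(B)) = sqrt(-30740 + 59) = sqrt(-30681) = 3*I*sqrt(3409)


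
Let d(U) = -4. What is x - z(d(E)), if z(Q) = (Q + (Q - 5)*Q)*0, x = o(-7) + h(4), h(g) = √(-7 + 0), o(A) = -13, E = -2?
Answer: -13 + I*√7 ≈ -13.0 + 2.6458*I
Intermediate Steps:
h(g) = I*√7 (h(g) = √(-7) = I*√7)
x = -13 + I*√7 ≈ -13.0 + 2.6458*I
z(Q) = 0 (z(Q) = (Q + (-5 + Q)*Q)*0 = (Q + Q*(-5 + Q))*0 = 0)
x - z(d(E)) = (-13 + I*√7) - 1*0 = (-13 + I*√7) + 0 = -13 + I*√7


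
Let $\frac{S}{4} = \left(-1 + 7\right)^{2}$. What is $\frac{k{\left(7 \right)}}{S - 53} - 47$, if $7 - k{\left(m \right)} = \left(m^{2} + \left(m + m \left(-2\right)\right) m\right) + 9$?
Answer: $- \frac{4279}{91} \approx -47.022$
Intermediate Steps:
$k{\left(m \right)} = -2$ ($k{\left(m \right)} = 7 - \left(\left(m^{2} + \left(m + m \left(-2\right)\right) m\right) + 9\right) = 7 - \left(\left(m^{2} + \left(m - 2 m\right) m\right) + 9\right) = 7 - \left(\left(m^{2} + - m m\right) + 9\right) = 7 - \left(\left(m^{2} - m^{2}\right) + 9\right) = 7 - \left(0 + 9\right) = 7 - 9 = -2$)
$S = 144$ ($S = 4 \left(-1 + 7\right)^{2} = 4 \cdot 6^{2} = 4 \cdot 36 = 144$)
$\frac{k{\left(7 \right)}}{S - 53} - 47 = - \frac{2}{144 - 53} - 47 = - \frac{2}{91} - 47 = - \frac{4279}{91}$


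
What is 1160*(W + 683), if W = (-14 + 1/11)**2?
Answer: 123020320/121 ≈ 1.0167e+6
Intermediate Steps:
W = 23409/121 (W = (-14 + 1/11)**2 = (-153/11)**2 = 23409/121 ≈ 193.46)
1160*(W + 683) = 1160*(23409/121 + 683) = 1160*(106052/121) = 123020320/121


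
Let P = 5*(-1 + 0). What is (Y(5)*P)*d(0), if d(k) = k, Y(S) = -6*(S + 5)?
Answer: 0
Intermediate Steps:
Y(S) = -30 - 6*S (Y(S) = -6*(5 + S) = -30 - 6*S)
P = -5 (P = 5*(-1) = -5)
(Y(5)*P)*d(0) = ((-30 - 6*5)*(-5))*0 = ((-30 - 30)*(-5))*0 = -60*(-5)*0 = 300*0 = 0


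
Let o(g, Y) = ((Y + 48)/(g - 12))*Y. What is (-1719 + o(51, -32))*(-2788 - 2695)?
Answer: 370393099/39 ≈ 9.4973e+6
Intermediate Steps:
o(g, Y) = Y*(48 + Y)/(-12 + g) (o(g, Y) = ((48 + Y)/(-12 + g))*Y = Y*(48 + Y)/(-12 + g))
(-1719 + o(51, -32))*(-2788 - 2695) = (-1719 - 32*(48 - 32)/(-12 + 51))*(-2788 - 2695) = (-1719 - 32*16/39)*(-5483) = (-1719 - 32*1/39*16)*(-5483) = (-1719 - 512/39)*(-5483) = -67553/39*(-5483) = 370393099/39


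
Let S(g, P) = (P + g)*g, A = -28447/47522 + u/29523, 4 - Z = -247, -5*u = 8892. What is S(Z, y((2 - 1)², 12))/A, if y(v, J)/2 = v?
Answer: -11422333507310/118506911 ≈ -96385.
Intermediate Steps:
u = -8892/5 (u = -⅕*8892 = -8892/5 ≈ -1778.4)
y(v, J) = 2*v
Z = 251 (Z = 4 - 1*(-247) = 4 + 247 = 251)
A = -118506911/179870770 (A = -28447/47522 - 8892/5/29523 = -28447*1/47522 - 8892/5*1/29523 = -28447/47522 - 228/3785 = -118506911/179870770 ≈ -0.65884)
S(g, P) = g*(P + g)
S(Z, y((2 - 1)², 12))/A = (251*(2*(2 - 1)² + 251))/(-118506911/179870770) = (251*(2*1² + 251))*(-179870770/118506911) = (251*(2*1 + 251))*(-179870770/118506911) = (251*(2 + 251))*(-179870770/118506911) = (251*253)*(-179870770/118506911) = 63503*(-179870770/118506911) = -11422333507310/118506911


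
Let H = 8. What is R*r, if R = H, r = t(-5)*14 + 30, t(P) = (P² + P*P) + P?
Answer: 5280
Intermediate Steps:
t(P) = P + 2*P² (t(P) = (P² + P²) + P = 2*P² + P = P + 2*P²)
r = 660 (r = -5*(1 + 2*(-5))*14 + 30 = -5*(1 - 10)*14 + 30 = -5*(-9)*14 + 30 = 45*14 + 30 = 630 + 30 = 660)
R = 8
R*r = 8*660 = 5280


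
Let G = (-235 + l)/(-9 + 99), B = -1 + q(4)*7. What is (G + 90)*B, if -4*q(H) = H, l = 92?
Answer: -31828/45 ≈ -707.29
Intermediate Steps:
q(H) = -H/4
B = -8 (B = -1 - ¼*4*7 = -1 - 1*7 = -1 - 7 = -8)
G = -143/90 (G = (-235 + 92)/(-9 + 99) = -143/90 ≈ -1.5889)
(G + 90)*B = (-143/90 + 90)*(-8) = (7957/90)*(-8) = -31828/45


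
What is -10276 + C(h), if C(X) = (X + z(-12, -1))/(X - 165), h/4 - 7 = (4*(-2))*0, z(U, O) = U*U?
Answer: -1407984/137 ≈ -10277.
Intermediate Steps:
z(U, O) = U²
h = 28 (h = 28 + 4*((4*(-2))*0) = 28 + 4*(-8*0) = 28 + 4*0 = 28 + 0 = 28)
C(X) = (144 + X)/(-165 + X) (C(X) = (X + (-12)²)/(X - 165) = (X + 144)/(-165 + X) = (144 + X)/(-165 + X))
-10276 + C(h) = -10276 + (144 + 28)/(-165 + 28) = -10276 + 172/(-137) = -10276 - 1/137*172 = -10276 - 172/137 = -1407984/137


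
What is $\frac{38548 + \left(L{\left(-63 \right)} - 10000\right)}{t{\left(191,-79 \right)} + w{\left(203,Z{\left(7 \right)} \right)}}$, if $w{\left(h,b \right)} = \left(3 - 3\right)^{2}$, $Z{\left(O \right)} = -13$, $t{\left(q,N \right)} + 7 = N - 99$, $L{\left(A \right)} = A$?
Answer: $- \frac{5697}{37} \approx -153.97$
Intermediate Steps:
$t{\left(q,N \right)} = -106 + N$ ($t{\left(q,N \right)} = -7 + \left(N - 99\right) = -7 + \left(-99 + N\right) = -106 + N$)
$w{\left(h,b \right)} = 0$ ($w{\left(h,b \right)} = 0^{2} = 0$)
$\frac{38548 + \left(L{\left(-63 \right)} - 10000\right)}{t{\left(191,-79 \right)} + w{\left(203,Z{\left(7 \right)} \right)}} = \frac{38548 - 10063}{\left(-106 - 79\right) + 0} = \frac{38548 - 10063}{-185 + 0} = \frac{38548 - 10063}{-185} = 28485 \left(- \frac{1}{185}\right) = - \frac{5697}{37}$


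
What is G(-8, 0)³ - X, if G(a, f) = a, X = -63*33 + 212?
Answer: 1355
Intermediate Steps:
X = -1867 (X = -2079 + 212 = -1867)
G(-8, 0)³ - X = (-8)³ - 1*(-1867) = -512 + 1867 = 1355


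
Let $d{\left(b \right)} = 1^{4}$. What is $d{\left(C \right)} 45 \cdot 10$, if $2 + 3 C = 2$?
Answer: $450$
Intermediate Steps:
$C = 0$ ($C = - \frac{2}{3} + \frac{1}{3} \cdot 2 = - \frac{2}{3} + \frac{2}{3} = 0$)
$d{\left(b \right)} = 1$
$d{\left(C \right)} 45 \cdot 10 = 1 \cdot 45 \cdot 10 = 45 \cdot 10 = 450$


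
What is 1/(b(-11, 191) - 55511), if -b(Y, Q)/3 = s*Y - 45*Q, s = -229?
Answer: -1/37283 ≈ -2.6822e-5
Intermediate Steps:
b(Y, Q) = 135*Q + 687*Y (b(Y, Q) = -3*(-229*Y - 45*Q) = 135*Q + 687*Y)
1/(b(-11, 191) - 55511) = 1/((135*191 + 687*(-11)) - 55511) = 1/((25785 - 7557) - 55511) = 1/(18228 - 55511) = 1/(-37283) = -1/37283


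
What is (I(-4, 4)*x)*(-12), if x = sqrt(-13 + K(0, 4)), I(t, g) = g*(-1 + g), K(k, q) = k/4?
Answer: -144*I*sqrt(13) ≈ -519.2*I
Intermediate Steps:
K(k, q) = k/4
x = I*sqrt(13) (x = sqrt(-13 + (1/4)*0) = sqrt(-13 + 0) = sqrt(-13) = I*sqrt(13) ≈ 3.6056*I)
(I(-4, 4)*x)*(-12) = ((4*(-1 + 4))*(I*sqrt(13)))*(-12) = ((4*3)*(I*sqrt(13)))*(-12) = (12*(I*sqrt(13)))*(-12) = (12*I*sqrt(13))*(-12) = -144*I*sqrt(13)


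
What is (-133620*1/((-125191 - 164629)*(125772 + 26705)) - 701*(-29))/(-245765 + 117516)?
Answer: -44917824190784/283371835003543 ≈ -0.15851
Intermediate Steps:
(-133620*1/((-125191 - 164629)*(125772 + 26705)) - 701*(-29))/(-245765 + 117516) = (-133620/(152477*(-289820)) + 20329)/(-128249) = (-133620/(-44190884140) + 20329)*(-1/128249) = (-133620*(-1/44190884140) + 20329)*(-1/128249) = (6681/2209544207 + 20329)*(-1/128249) = (44917824190784/2209544207)*(-1/128249) = -44917824190784/283371835003543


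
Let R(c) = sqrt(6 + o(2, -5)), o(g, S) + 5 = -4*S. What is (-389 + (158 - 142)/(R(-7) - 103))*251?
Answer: -258553845/2647 - 1004*sqrt(21)/2647 ≈ -97680.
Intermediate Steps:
o(g, S) = -5 - 4*S
R(c) = sqrt(21) (R(c) = sqrt(6 + (-5 - 4*(-5))) = sqrt(6 + (-5 + 20)) = sqrt(6 + 15) = sqrt(21))
(-389 + (158 - 142)/(R(-7) - 103))*251 = (-389 + (158 - 142)/(sqrt(21) - 103))*251 = (-389 + 16/(-103 + sqrt(21)))*251 = -97639 + 4016/(-103 + sqrt(21))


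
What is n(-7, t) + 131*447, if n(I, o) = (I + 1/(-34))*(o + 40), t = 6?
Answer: 989972/17 ≈ 58234.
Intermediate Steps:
n(I, o) = (40 + o)*(-1/34 + I) (n(I, o) = (I - 1/34)*(40 + o) = (-1/34 + I)*(40 + o) = (40 + o)*(-1/34 + I))
n(-7, t) + 131*447 = (-20/17 + 40*(-7) - 1/34*6 - 7*6) + 131*447 = (-20/17 - 280 - 3/17 - 42) + 58557 = -5497/17 + 58557 = 989972/17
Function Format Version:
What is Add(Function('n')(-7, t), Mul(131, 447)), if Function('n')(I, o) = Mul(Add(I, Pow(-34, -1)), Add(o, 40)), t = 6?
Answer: Rational(989972, 17) ≈ 58234.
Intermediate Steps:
Function('n')(I, o) = Mul(Add(40, o), Add(Rational(-1, 34), I)) (Function('n')(I, o) = Mul(Add(I, Rational(-1, 34)), Add(40, o)) = Mul(Add(Rational(-1, 34), I), Add(40, o)) = Mul(Add(40, o), Add(Rational(-1, 34), I)))
Add(Function('n')(-7, t), Mul(131, 447)) = Add(Add(Rational(-20, 17), Mul(40, -7), Mul(Rational(-1, 34), 6), Mul(-7, 6)), Mul(131, 447)) = Add(Add(Rational(-20, 17), -280, Rational(-3, 17), -42), 58557) = Add(Rational(-5497, 17), 58557) = Rational(989972, 17)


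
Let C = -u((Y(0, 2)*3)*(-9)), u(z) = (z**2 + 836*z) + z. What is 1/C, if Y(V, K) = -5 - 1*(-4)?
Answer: -1/23328 ≈ -4.2867e-5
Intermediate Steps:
Y(V, K) = -1 (Y(V, K) = -5 + 4 = -1)
u(z) = z**2 + 837*z
C = -23328 (C = --1*3*(-9)*(837 - 1*3*(-9)) = -(-3*(-9))*(837 - 3*(-9)) = -27*(837 + 27) = -27*864 = -1*23328 = -23328)
1/C = 1/(-23328) = -1/23328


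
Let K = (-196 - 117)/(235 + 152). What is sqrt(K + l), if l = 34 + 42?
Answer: sqrt(1251257)/129 ≈ 8.6713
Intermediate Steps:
K = -313/387 ≈ -0.80879
l = 76
sqrt(K + l) = sqrt(-313/387 + 76) = sqrt(29099/387) = sqrt(1251257)/129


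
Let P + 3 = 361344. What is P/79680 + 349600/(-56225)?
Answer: -100529737/59733440 ≈ -1.6830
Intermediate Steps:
P = 361341 (P = -3 + 361344 = 361341)
P/79680 + 349600/(-56225) = 361341/79680 + 349600/(-56225) = 361341*(1/79680) + 349600*(-1/56225) = 120447/26560 - 13984/2249 = -100529737/59733440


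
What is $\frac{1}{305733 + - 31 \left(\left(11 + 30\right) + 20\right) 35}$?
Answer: $\frac{1}{239548} \approx 4.1745 \cdot 10^{-6}$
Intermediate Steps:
$\frac{1}{305733 + - 31 \left(\left(11 + 30\right) + 20\right) 35} = \frac{1}{305733 + - 31 \left(41 + 20\right) 35} = \frac{1}{305733 + \left(-31\right) 61 \cdot 35} = \frac{1}{305733 - 66185} = \frac{1}{239548}$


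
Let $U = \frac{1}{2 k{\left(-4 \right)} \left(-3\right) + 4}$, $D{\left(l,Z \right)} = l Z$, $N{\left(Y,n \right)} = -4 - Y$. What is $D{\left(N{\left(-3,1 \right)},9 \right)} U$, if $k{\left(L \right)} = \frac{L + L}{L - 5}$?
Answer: $\frac{27}{4} \approx 6.75$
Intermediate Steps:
$k{\left(L \right)} = \frac{2 L}{-5 + L}$
$D{\left(l,Z \right)} = Z l$
$U = - \frac{3}{4}$ ($U = \frac{1}{2 \cdot 2 \left(-4\right) \frac{1}{-5 - 4} \left(-3\right) + 4} = \frac{1}{2 \cdot 2 \left(-4\right) \frac{1}{-9} \left(-3\right) + 4} = \frac{1}{2 \cdot 2 \left(-4\right) \left(- \frac{1}{9}\right) \left(-3\right) + 4} = \frac{1}{2 \cdot \frac{8}{9} \left(-3\right) + 4} = \frac{1}{\frac{16}{9} \left(-3\right) + 4} = \frac{1}{- \frac{16}{3} + 4} = \frac{1}{- \frac{4}{3}} = - \frac{3}{4} \approx -0.75$)
$D{\left(N{\left(-3,1 \right)},9 \right)} U = 9 \left(-4 - -3\right) \left(- \frac{3}{4}\right) = 9 \left(-4 + 3\right) \left(- \frac{3}{4}\right) = 9 \left(-1\right) \left(- \frac{3}{4}\right) = \left(-9\right) \left(- \frac{3}{4}\right) = \frac{27}{4}$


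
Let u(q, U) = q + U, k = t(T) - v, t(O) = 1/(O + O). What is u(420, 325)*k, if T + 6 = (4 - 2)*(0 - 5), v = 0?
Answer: -745/32 ≈ -23.281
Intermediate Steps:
T = -16 (T = -6 + (4 - 2)*(0 - 5) = -6 + 2*(-5) = -6 - 10 = -16)
t(O) = 1/(2*O)
k = -1/32 (k = (1/2)/(-16) - 1*0 = (1/2)*(-1/16) + 0 = -1/32 + 0 = -1/32 ≈ -0.031250)
u(q, U) = U + q
u(420, 325)*k = (325 + 420)*(-1/32) = 745*(-1/32) = -745/32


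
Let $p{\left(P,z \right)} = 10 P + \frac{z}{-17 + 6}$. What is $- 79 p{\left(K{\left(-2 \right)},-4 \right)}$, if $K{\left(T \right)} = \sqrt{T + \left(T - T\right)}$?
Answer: $- \frac{316}{11} - 790 i \sqrt{2} \approx -28.727 - 1117.2 i$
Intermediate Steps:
$K{\left(T \right)} = \sqrt{T}$ ($K{\left(T \right)} = \sqrt{T + 0} = \sqrt{T}$)
$p{\left(P,z \right)} = 10 P - \frac{z}{11}$ ($p{\left(P,z \right)} = 10 P + \frac{z}{-11} = 10 P - \frac{z}{11}$)
$- 79 p{\left(K{\left(-2 \right)},-4 \right)} = - 79 \left(10 \sqrt{-2} - - \frac{4}{11}\right) = - 79 \left(10 i \sqrt{2} + \frac{4}{11}\right) = - 79 \left(\frac{4}{11} + 10 i \sqrt{2}\right) = - \frac{316}{11} - 790 i \sqrt{2}$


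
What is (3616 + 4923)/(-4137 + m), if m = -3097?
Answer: -8539/7234 ≈ -1.1804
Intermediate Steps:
(3616 + 4923)/(-4137 + m) = (3616 + 4923)/(-4137 - 3097) = 8539/(-7234) = 8539*(-1/7234) = -8539/7234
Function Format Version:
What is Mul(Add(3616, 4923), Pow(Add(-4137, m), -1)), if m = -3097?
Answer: Rational(-8539, 7234) ≈ -1.1804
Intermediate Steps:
Mul(Add(3616, 4923), Pow(Add(-4137, m), -1)) = Mul(Add(3616, 4923), Pow(Add(-4137, -3097), -1)) = Mul(8539, Pow(-7234, -1)) = Mul(8539, Rational(-1, 7234)) = Rational(-8539, 7234)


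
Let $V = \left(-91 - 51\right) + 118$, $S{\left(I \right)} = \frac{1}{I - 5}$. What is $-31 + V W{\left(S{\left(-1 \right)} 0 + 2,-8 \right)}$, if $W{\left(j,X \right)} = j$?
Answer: $-79$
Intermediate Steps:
$S{\left(I \right)} = \frac{1}{-5 + I}$
$V = -24$ ($V = -142 + 118 = -24$)
$-31 + V W{\left(S{\left(-1 \right)} 0 + 2,-8 \right)} = -31 - 24 \left(\frac{1}{-5 - 1} \cdot 0 + 2\right) = -31 - 24 \left(\frac{1}{-6} \cdot 0 + 2\right) = -31 - 24 \left(\left(- \frac{1}{6}\right) 0 + 2\right) = -31 - 24 \left(0 + 2\right) = -31 - 48 = -79$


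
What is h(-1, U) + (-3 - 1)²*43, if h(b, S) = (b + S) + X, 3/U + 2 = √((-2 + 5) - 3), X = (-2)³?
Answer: 1355/2 ≈ 677.50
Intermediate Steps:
X = -8
U = -3/2 (U = 3/(-2 + √((-2 + 5) - 3)) = 3/(-2 + √(3 - 3)) = 3/(-2 + √0) = 3/(-2 + 0) = 3/(-2) = 3*(-½) = -3/2 ≈ -1.5000)
h(b, S) = -8 + S + b (h(b, S) = (b + S) - 8 = (S + b) - 8 = -8 + S + b)
h(-1, U) + (-3 - 1)²*43 = (-8 - 3/2 - 1) + (-3 - 1)²*43 = -21/2 + (-4)²*43 = -21/2 + 16*43 = -21/2 + 688 = 1355/2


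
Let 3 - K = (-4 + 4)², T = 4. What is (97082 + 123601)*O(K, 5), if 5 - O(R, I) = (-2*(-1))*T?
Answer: -662049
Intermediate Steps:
K = 3 (K = 3 - (-4 + 4)² = 3 - 1*0² = 3 - 1*0 = 3 + 0 = 3)
O(R, I) = -3 (O(R, I) = 5 - (-2*(-1))*4 = 5 - 2*4 = 5 - 1*8 = 5 - 8 = -3)
(97082 + 123601)*O(K, 5) = (97082 + 123601)*(-3) = 220683*(-3) = -662049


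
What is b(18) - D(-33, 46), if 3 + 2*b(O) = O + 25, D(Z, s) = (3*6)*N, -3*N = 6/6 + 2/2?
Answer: 32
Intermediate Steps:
N = -⅔ (N = -(6/6 + 2/2)/3 = -(6*(⅙) + 2*(½))/3 = -(1 + 1)/3 = -⅓*2 = -⅔ ≈ -0.66667)
D(Z, s) = -12 (D(Z, s) = (3*6)*(-⅔) = 18*(-⅔) = -12)
b(O) = 11 + O/2 (b(O) = -3/2 + (O + 25)/2 = -3/2 + (25 + O)/2 = -3/2 + (25/2 + O/2) = 11 + O/2)
b(18) - D(-33, 46) = (11 + (½)*18) - 1*(-12) = (11 + 9) + 12 = 20 + 12 = 32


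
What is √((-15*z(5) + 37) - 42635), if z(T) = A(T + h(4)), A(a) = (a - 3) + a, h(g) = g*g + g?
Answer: I*√43303 ≈ 208.09*I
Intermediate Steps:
h(g) = g + g² (h(g) = g² + g = g + g²)
A(a) = -3 + 2*a (A(a) = (-3 + a) + a = -3 + 2*a)
z(T) = 37 + 2*T (z(T) = -3 + 2*(T + 4*(1 + 4)) = -3 + 2*(T + 4*5) = -3 + 2*(T + 20) = -3 + 2*(20 + T) = -3 + (40 + 2*T) = 37 + 2*T)
√((-15*z(5) + 37) - 42635) = √((-15*(37 + 2*5) + 37) - 42635) = √((-15*(37 + 10) + 37) - 42635) = √((-15*47 + 37) - 42635) = √((-705 + 37) - 42635) = √(-668 - 42635) = √(-43303) = I*√43303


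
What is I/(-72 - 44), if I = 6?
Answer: -3/58 ≈ -0.051724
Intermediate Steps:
I/(-72 - 44) = 6/(-72 - 44) = 6/(-116) = 6*(-1/116) = -3/58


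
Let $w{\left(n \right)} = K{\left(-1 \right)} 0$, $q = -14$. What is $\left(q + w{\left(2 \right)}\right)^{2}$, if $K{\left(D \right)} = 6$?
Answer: $196$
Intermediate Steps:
$w{\left(n \right)} = 0$ ($w{\left(n \right)} = 6 \cdot 0 = 0$)
$\left(q + w{\left(2 \right)}\right)^{2} = \left(-14 + 0\right)^{2} = \left(-14\right)^{2} = 196$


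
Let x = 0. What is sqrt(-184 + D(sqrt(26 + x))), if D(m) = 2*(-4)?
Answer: 8*I*sqrt(3) ≈ 13.856*I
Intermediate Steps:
D(m) = -8
sqrt(-184 + D(sqrt(26 + x))) = sqrt(-184 - 8) = sqrt(-192) = 8*I*sqrt(3)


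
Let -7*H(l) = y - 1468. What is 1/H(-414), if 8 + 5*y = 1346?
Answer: 35/6002 ≈ 0.0058314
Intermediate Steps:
y = 1338/5 (y = -8/5 + (⅕)*1346 = -8/5 + 1346/5 = 1338/5 ≈ 267.60)
H(l) = 6002/35 (H(l) = -(1338/5 - 1468)/7 = -⅐*(-6002/5) = 6002/35)
1/H(-414) = 1/(6002/35) = 35/6002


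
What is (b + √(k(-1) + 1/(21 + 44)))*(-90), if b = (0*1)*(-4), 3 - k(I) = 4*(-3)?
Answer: -72*√3965/13 ≈ -348.75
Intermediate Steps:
k(I) = 15 (k(I) = 3 - 4*(-3) = 3 - 1*(-12) = 3 + 12 = 15)
b = 0 (b = 0*(-4) = 0)
(b + √(k(-1) + 1/(21 + 44)))*(-90) = (0 + √(15 + 1/(21 + 44)))*(-90) = (0 + √(15 + 1/65))*(-90) = (0 + √(976/65))*(-90) = (0 + 4*√3965/65)*(-90) = (4*√3965/65)*(-90) = -72*√3965/13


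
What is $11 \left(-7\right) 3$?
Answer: $-231$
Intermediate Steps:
$11 \left(-7\right) 3 = \left(-77\right) 3 = -231$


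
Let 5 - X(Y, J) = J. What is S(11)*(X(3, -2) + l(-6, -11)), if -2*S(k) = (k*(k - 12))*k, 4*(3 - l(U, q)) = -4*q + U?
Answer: 121/4 ≈ 30.250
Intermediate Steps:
l(U, q) = 3 + q - U/4 (l(U, q) = 3 - (-4*q + U)/4 = 3 - (U - 4*q)/4 = 3 + (q - U/4) = 3 + q - U/4)
X(Y, J) = 5 - J
S(k) = -k²*(-12 + k)/2 (S(k) = -k*(k - 12)*k/2 = -k*(-12 + k)*k/2 = -k²*(-12 + k)/2)
S(11)*(X(3, -2) + l(-6, -11)) = ((½)*11²*(12 - 1*11))*((5 - 1*(-2)) + (3 - 11 - ¼*(-6))) = ((½)*121*(12 - 11))*((5 + 2) + (3 - 11 + 3/2)) = ((½)*121*1)*(7 - 13/2) = (121/2)*(½) = 121/4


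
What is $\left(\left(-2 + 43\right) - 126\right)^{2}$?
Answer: $7225$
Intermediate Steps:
$\left(\left(-2 + 43\right) - 126\right)^{2} = \left(41 - 126\right)^{2} = \left(-85\right)^{2} = 7225$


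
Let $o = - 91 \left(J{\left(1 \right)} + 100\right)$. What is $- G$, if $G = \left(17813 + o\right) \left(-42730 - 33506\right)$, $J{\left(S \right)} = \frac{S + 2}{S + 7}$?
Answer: $\frac{1323285429}{2} \approx 6.6164 \cdot 10^{8}$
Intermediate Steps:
$J{\left(S \right)} = \frac{2 + S}{7 + S}$
$o = - \frac{73073}{8}$ ($o = - 91 \left(\frac{2 + 1}{7 + 1} + 100\right) = - 91 \left(\frac{1}{8} \cdot 3 + 100\right) = - 91 \left(\frac{3}{8} + 100\right) = \left(-91\right) \frac{803}{8} = - \frac{73073}{8} \approx -9134.1$)
$G = - \frac{1323285429}{2}$ ($G = \left(17813 - \frac{73073}{8}\right) \left(-42730 - 33506\right) = \frac{69431}{8} \left(-76236\right) = - \frac{1323285429}{2} \approx -6.6164 \cdot 10^{8}$)
$- G = \left(-1\right) \left(- \frac{1323285429}{2}\right) = \frac{1323285429}{2}$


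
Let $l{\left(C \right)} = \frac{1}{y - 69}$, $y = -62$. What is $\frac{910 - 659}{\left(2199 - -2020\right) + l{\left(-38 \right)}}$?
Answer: $\frac{32881}{552688} \approx 0.059493$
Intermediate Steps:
$l{\left(C \right)} = - \frac{1}{131}$ ($l{\left(C \right)} = \frac{1}{-62 - 69} = \frac{1}{-131} = - \frac{1}{131}$)
$\frac{910 - 659}{\left(2199 - -2020\right) + l{\left(-38 \right)}} = \frac{910 - 659}{\left(2199 - -2020\right) - \frac{1}{131}} = \frac{251}{\left(2199 + 2020\right) - \frac{1}{131}} = \frac{251}{4219 - \frac{1}{131}} = \frac{251}{\frac{552688}{131}} = 251 \cdot \frac{131}{552688} = \frac{32881}{552688}$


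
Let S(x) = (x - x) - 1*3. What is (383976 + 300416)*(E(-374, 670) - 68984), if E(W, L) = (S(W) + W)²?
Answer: 50059852840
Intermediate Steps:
S(x) = -3 (S(x) = 0 - 3 = -3)
E(W, L) = (-3 + W)²
(383976 + 300416)*(E(-374, 670) - 68984) = (383976 + 300416)*((-3 - 374)² - 68984) = 684392*((-377)² - 68984) = 684392*(142129 - 68984) = 684392*73145 = 50059852840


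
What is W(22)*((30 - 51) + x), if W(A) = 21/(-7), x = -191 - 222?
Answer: 1302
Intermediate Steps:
x = -413
W(A) = -3 (W(A) = 21*(-1/7) = -3)
W(22)*((30 - 51) + x) = -3*((30 - 51) - 413) = -3*(-21 - 413) = -3*(-434) = 1302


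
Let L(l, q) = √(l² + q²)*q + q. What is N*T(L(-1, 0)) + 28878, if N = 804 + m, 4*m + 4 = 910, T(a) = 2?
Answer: 30939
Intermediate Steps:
L(l, q) = q + q*√(l² + q²) (L(l, q) = q*√(l² + q²) + q = q + q*√(l² + q²))
m = 453/2 (m = -1 + (¼)*910 = -1 + 455/2 = 453/2 ≈ 226.50)
N = 2061/2 (N = 804 + 453/2 = 2061/2 ≈ 1030.5)
N*T(L(-1, 0)) + 28878 = (2061/2)*2 + 28878 = 2061 + 28878 = 30939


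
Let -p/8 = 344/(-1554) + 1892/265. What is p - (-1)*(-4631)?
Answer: -964942087/205905 ≈ -4686.3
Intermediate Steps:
p = -11396032/205905 (p = -8*(344/(-1554) + 1892/265) = -8*(344*(-1/1554) + 1892*(1/265)) = -8*(-172/777 + 1892/265) = -8*1424504/205905 = -11396032/205905 ≈ -55.346)
p - (-1)*(-4631) = -11396032/205905 - (-1)*(-4631) = -11396032/205905 - 1*4631 = -11396032/205905 - 4631 = -964942087/205905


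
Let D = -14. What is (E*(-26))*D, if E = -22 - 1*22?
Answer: -16016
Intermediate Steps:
E = -44 (E = -22 - 22 = -44)
(E*(-26))*D = -44*(-26)*(-14) = 1144*(-14) = -16016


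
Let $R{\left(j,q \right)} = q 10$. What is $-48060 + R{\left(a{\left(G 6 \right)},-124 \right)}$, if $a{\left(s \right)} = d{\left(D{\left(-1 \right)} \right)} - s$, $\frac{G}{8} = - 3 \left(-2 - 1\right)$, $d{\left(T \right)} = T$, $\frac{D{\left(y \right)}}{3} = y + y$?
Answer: $-49300$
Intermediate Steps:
$D{\left(y \right)} = 6 y$ ($D{\left(y \right)} = 3 \left(y + y\right) = 3 \cdot 2 y = 6 y$)
$G = 72$ ($G = 8 \left(- 3 \left(-2 - 1\right)\right) = 8 \left(\left(-3\right) \left(-3\right)\right) = 8 \cdot 9 = 72$)
$a{\left(s \right)} = -6 - s$ ($a{\left(s \right)} = 6 \left(-1\right) - s = -6 - s$)
$R{\left(j,q \right)} = 10 q$
$-48060 + R{\left(a{\left(G 6 \right)},-124 \right)} = -48060 + 10 \left(-124\right) = -48060 - 1240 = -49300$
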